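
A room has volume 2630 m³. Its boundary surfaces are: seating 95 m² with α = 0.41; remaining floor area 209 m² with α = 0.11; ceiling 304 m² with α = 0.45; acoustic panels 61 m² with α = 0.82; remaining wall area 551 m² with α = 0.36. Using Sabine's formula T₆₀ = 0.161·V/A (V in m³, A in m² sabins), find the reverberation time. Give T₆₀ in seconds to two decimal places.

Total absorption A = 95·0.41 + 209·0.11 + 304·0.45 + 61·0.82 + 551·0.36 = 447.12 m² sabins.
T₆₀ = 0.161 × 2630 / 447.12 = 0.947 s.

0.95 s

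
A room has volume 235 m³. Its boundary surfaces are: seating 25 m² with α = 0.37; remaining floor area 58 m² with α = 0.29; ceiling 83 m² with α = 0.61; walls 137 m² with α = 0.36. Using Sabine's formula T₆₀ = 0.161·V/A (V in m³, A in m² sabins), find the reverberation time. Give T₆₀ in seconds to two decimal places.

0.30 s

Summing Sᵢαᵢ: 25·0.37 + 58·0.29 + 83·0.61 + 137·0.36 = 126.02 m².
T₆₀ = 0.161·V/A = 0.161·235/126.02 = 0.300 s.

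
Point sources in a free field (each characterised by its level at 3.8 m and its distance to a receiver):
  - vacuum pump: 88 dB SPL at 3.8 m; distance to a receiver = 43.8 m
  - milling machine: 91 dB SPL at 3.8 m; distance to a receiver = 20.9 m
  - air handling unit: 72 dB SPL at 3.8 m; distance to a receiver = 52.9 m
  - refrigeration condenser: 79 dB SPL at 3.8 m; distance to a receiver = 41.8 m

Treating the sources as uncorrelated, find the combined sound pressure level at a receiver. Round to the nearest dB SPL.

Apply inverse-square spreading to bring every level to the receiver, then sum 10^(L/10).
vacuum pump: 88 − 20·log₁₀(43.8/3.8) = 88 − 21.23 = 66.77 dB SPL.
milling machine: 91 − 20·log₁₀(20.9/3.8) = 91 − 14.81 = 76.19 dB SPL.
air handling unit: 72 − 20·log₁₀(52.9/3.8) = 72 − 22.87 = 49.13 dB SPL.
refrigeration condenser: 79 − 20·log₁₀(41.8/3.8) = 79 − 20.83 = 58.17 dB SPL.
Σ 10^(L/10) = 4.710e+07 → L_total = 10·log₁₀(4.710e+07) = 76.73 dB SPL.

77 dB SPL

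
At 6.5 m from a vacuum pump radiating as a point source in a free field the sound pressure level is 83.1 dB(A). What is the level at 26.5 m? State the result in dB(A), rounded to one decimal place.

Point-source attenuation: ΔL = 20·log₁₀(r₂/r₁) = 20·log₁₀(26.5/6.5) = 12.207 dB.
L₂ = 83.1 − 20·log₁₀(26.5/6.5) = 83.1 − 12.207 = 70.89 dB(A).

70.9 dB(A)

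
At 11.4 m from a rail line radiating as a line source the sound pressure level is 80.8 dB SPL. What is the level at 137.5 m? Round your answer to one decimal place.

70.0 dB SPL

For a line source, L₂ = L₁ − 10·log₁₀(r₂/r₁).
L₂ = 80.8 − 10·log₁₀(137.5/11.4) = 80.8 − 10.814 = 69.99 dB SPL.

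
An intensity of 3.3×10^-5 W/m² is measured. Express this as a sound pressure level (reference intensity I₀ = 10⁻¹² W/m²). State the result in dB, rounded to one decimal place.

I/I₀ = 3.3×10^-5/10⁻¹² = 3.3×10^7, and L = 10·log₁₀(I/I₀).
L = 10·(0.5185 + 7) = 75.19 dB.

75.2 dB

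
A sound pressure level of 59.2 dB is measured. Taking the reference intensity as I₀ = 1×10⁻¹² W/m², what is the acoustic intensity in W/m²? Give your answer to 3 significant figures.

8.32e-07 W/m²

L = 10·log₁₀(I/I₀) ⇒ I = I₀·10^(L/10) = 10⁻¹² × 10^5.92.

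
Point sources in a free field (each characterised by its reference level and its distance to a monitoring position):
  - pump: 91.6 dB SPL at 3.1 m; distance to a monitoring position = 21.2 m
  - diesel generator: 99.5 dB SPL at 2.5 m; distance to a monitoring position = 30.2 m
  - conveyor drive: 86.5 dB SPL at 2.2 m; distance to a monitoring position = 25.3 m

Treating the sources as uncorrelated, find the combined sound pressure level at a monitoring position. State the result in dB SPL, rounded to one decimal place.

First find each source's level at the receiver (point-source: −20·log₁₀(r/r_ref)), then combine on an intensity basis.
pump: 91.6 − 20·log₁₀(21.2/3.1) = 91.6 − 16.70 = 74.90 dB SPL.
diesel generator: 99.5 − 20·log₁₀(30.2/2.5) = 99.5 − 21.64 = 77.86 dB SPL.
conveyor drive: 86.5 − 20·log₁₀(25.3/2.2) = 86.5 − 21.21 = 65.29 dB SPL.
Σ 10^(L/10) = 9.536e+07 → L_total = 10·log₁₀(9.536e+07) = 79.79 dB SPL.

79.8 dB SPL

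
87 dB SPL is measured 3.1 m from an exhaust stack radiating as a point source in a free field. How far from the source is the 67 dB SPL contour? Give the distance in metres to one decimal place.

For a point source L₁ − L₂ = 20·log₁₀(r₂/r₁), so r₂ = r₁·10^((L₁−L₂)/20).
r₂ = 3.1·10^((87−67)/20) = 3.1·10^(20.0/20) = 31.00 m.

31.0 m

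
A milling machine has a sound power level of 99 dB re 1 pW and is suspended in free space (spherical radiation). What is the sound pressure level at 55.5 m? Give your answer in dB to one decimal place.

53.1 dB

The power spreads over a sphere of area 4π·r², so L_p = L_w − 10·log₁₀(4π·r²).
4π·r² = 3.871e+04 m², 10·log₁₀ of that is 45.878 dB.
L_p = 99 − 45.878 = 53.12 dB.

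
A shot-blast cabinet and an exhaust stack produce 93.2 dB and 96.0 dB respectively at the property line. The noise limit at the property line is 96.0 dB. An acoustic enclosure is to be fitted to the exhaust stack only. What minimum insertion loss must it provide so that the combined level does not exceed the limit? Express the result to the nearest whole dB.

Everything except the exhaust stack sums to 10^(93.2/10) = 2.089e+09 in linear terms, 93.20 dB.
To meet 96.0 dB overall, the treated exhaust stack may contribute at most 10^(96.0/10) − 2.089e+09 = 1.892e+09, i.e. 92.77 dB.
So the exhaust stack must be reduced from 96.0 to 92.77 dB: IL = 3.23 dB.

3 dB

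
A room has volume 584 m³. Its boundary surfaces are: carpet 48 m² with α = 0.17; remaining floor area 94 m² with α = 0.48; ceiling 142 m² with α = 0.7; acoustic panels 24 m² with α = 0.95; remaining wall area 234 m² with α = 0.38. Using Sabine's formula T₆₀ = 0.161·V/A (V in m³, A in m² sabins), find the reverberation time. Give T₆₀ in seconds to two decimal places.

A = Σ Sᵢαᵢ = 48·0.17 + 94·0.48 + 142·0.7 + 24·0.95 + 234·0.38 = 264.40 m².
T₆₀ = 0.161·V/A = 0.161·584/264.40 = 0.356 s.

0.36 s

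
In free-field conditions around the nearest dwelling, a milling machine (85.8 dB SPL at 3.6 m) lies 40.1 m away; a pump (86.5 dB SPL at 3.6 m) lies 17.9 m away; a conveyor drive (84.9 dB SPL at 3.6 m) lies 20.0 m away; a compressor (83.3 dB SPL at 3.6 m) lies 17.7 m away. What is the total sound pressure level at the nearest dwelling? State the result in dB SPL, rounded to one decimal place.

76.0 dB SPL

First find each source's level at the receiver (point-source: −20·log₁₀(r/r_ref)), then combine on an intensity basis.
milling machine: 85.8 − 20·log₁₀(40.1/3.6) = 85.8 − 20.94 = 64.86 dB SPL.
pump: 86.5 − 20·log₁₀(17.9/3.6) = 86.5 − 13.93 = 72.57 dB SPL.
conveyor drive: 84.9 − 20·log₁₀(20.0/3.6) = 84.9 − 14.89 = 70.01 dB SPL.
compressor: 83.3 − 20·log₁₀(17.7/3.6) = 83.3 − 13.83 = 69.47 dB SPL.
Σ 10^(L/10) = 3.999e+07 → L_total = 10·log₁₀(3.999e+07) = 76.02 dB SPL.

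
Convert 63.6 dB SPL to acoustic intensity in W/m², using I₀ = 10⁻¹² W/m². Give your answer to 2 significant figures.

I = I₀·10^(L/10) = 10⁻¹² × 10^(63.6/10) = 10^(-5.640).

2.3e-06 W/m²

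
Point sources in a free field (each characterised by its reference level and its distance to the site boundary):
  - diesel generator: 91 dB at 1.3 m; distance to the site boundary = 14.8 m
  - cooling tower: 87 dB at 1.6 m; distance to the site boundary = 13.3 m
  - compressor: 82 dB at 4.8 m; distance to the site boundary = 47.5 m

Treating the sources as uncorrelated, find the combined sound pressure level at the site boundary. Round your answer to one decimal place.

72.7 dB

Propagate each source to the receiver with L = L_ref − 20·log₁₀(r/r_ref), then add intensities.
diesel generator: 91 − 20·log₁₀(14.8/1.3) = 91 − 21.13 = 69.87 dB.
cooling tower: 87 − 20·log₁₀(13.3/1.6) = 87 − 18.39 = 68.61 dB.
compressor: 82 − 20·log₁₀(47.5/4.8) = 82 − 19.91 = 62.09 dB.
Σ 10^(L/10) = 1.858e+07 → L_total = 10·log₁₀(1.858e+07) = 72.69 dB.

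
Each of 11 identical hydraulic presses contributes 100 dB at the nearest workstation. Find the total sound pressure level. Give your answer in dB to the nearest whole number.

110 dB

N identical incoherent sources raise the level by 10·log₁₀ N.
L_total = 100 + 10·log₁₀(11) = 100 + 10.414 = 110.41 dB.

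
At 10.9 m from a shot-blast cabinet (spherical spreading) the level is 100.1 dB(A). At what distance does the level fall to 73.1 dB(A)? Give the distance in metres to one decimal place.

244.0 m

The 27.0 dB drop corresponds to a distance ratio of 10^(27.0/20) for a point source.
r₂ = 10.9·10^((100.1−73.1)/20) = 10.9·10^(27.0/20) = 244.02 m.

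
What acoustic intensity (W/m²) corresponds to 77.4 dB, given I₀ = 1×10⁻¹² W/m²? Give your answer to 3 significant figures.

5.50e-05 W/m²

I = I₀·10^(L/10) = 10⁻¹² × 10^(77.4/10) = 10^(-4.260).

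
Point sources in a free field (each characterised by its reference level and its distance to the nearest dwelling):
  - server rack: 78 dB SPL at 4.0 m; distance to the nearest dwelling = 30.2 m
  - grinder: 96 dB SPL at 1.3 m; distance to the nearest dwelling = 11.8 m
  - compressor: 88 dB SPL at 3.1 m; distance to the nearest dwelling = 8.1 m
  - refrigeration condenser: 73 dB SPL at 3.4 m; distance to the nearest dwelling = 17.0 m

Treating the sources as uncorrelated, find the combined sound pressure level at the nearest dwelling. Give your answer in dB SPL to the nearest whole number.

82 dB SPL

Apply inverse-square spreading to bring every level to the receiver, then sum 10^(L/10).
server rack: 78 − 20·log₁₀(30.2/4.0) = 78 − 17.56 = 60.44 dB SPL.
grinder: 96 − 20·log₁₀(11.8/1.3) = 96 − 19.16 = 76.84 dB SPL.
compressor: 88 − 20·log₁₀(8.1/3.1) = 88 − 8.34 = 79.66 dB SPL.
refrigeration condenser: 73 − 20·log₁₀(17.0/3.4) = 73 − 13.98 = 59.02 dB SPL.
Σ 10^(L/10) = 1.426e+08 → L_total = 10·log₁₀(1.426e+08) = 81.54 dB SPL.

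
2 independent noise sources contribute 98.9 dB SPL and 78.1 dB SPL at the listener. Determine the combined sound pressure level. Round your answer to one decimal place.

98.9 dB SPL

Incoherent sources combine by intensity addition: L_total = 10·log₁₀(Σ 10^(L_i/10)).
Σ 10^(L/10) = 10^(98.9/10) + 10^(78.1/10) = 7.827e+09.
L_total = 10·log₁₀(7.827e+09) = 98.94 dB SPL.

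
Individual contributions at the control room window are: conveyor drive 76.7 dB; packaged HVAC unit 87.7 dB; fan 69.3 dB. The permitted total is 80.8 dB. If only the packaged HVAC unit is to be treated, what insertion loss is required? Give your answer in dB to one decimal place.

9.6 dB

Fixed contribution from the other sources: Σ 10^(L/10) = 10^(76.7/10) + 10^(69.3/10) = 5.528e+07 (77.43 dB).
To meet 80.8 dB overall, the treated packaged HVAC unit may contribute at most 10^(80.8/10) − 5.528e+07 = 6.494e+07, i.e. 78.13 dB.
So the packaged HVAC unit must be reduced from 87.7 to 78.13 dB: IL = 9.57 dB.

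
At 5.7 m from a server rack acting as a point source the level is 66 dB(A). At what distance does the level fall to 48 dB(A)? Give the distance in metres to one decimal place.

For a point source L₁ − L₂ = 20·log₁₀(r₂/r₁), so r₂ = r₁·10^((L₁−L₂)/20).
r₂ = 5.7·10^((66−48)/20) = 5.7·10^(18.0/20) = 45.28 m.

45.3 m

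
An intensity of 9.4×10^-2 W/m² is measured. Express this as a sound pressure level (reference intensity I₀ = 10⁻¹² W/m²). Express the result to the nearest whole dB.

L = 10·log₁₀(I/I₀) = 10·log₁₀(9.4×10^-2/10⁻¹²) = 10·log₁₀(9.4×10^10).
L = 10·(0.9731 + 10) = 109.73 dB.

110 dB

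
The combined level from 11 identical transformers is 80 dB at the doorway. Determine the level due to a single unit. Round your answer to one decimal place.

Dividing the total intensity by 11 lowers the level by 10·log₁₀ 11 = 10.414 dB: L₁ = 80 − 10.414.

69.6 dB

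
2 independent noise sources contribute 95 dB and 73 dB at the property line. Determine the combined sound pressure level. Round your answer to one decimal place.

95.0 dB

Incoherent sources combine by intensity addition: L_total = 10·log₁₀(Σ 10^(L_i/10)).
Σ 10^(L/10) = 10^(95/10) + 10^(73/10) = 3.182e+09.
L_total = 10·log₁₀(3.182e+09) = 95.03 dB.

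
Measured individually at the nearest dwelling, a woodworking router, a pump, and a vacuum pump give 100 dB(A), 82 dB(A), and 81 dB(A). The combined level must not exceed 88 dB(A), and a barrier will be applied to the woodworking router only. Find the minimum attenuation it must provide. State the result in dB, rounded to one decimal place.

14.6 dB

Fixed contribution from the other sources: Σ 10^(L/10) = 10^(82/10) + 10^(81/10) = 2.844e+08 (84.54 dB(A)).
To meet 88 dB(A) overall, the treated woodworking router may contribute at most 10^(88/10) − 2.844e+08 = 3.466e+08, i.e. 85.40 dB(A).
So the woodworking router must be reduced from 100 to 85.40 dB(A): IL = 14.60 dB.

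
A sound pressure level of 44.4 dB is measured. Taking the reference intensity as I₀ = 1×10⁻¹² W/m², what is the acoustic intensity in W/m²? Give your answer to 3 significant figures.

L = 10·log₁₀(I/I₀) ⇒ I = I₀·10^(L/10) = 10⁻¹² × 10^4.44.

2.75e-08 W/m²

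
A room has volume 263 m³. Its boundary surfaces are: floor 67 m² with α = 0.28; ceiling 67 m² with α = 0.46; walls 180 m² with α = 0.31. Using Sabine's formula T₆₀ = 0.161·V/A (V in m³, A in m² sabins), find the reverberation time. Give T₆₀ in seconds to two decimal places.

0.40 s

Summing Sᵢαᵢ: 67·0.28 + 67·0.46 + 180·0.31 = 105.38 m².
T₆₀ = 0.161 × 263 / 105.38 = 0.402 s.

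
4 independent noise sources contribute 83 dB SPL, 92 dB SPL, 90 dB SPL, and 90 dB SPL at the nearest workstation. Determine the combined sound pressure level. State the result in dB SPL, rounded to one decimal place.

Incoherent sources combine by intensity addition: L_total = 10·log₁₀(Σ 10^(L_i/10)).
Σ 10^(L/10) = 10^(83/10) + 10^(92/10) + 10^(90/10) + 10^(90/10) = 3.784e+09.
L_total = 10·log₁₀(3.784e+09) = 95.78 dB SPL.

95.8 dB SPL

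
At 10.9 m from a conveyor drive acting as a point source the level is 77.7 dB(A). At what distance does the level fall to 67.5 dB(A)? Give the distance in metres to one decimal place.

35.3 m

For a point source L₁ − L₂ = 20·log₁₀(r₂/r₁), so r₂ = r₁·10^((L₁−L₂)/20).
r₂ = 10.9·10^((77.7−67.5)/20) = 10.9·10^(10.2/20) = 35.27 m.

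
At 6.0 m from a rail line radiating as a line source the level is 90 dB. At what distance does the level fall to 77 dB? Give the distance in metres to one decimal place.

119.7 m

For a line source L₁ − L₂ = 10·log₁₀(r₂/r₁), so r₂ = r₁·10^((L₁−L₂)/10).
r₂ = 6.0·10^((90−77)/10) = 6.0·10^(13.0/10) = 119.72 m.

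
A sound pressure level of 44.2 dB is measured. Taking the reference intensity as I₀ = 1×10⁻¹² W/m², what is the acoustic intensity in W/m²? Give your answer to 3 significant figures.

I/I₀ = 10^(44.2/10) = 2.63e+04, so I = 2.63e+04 × 10⁻¹² W/m².

2.63e-08 W/m²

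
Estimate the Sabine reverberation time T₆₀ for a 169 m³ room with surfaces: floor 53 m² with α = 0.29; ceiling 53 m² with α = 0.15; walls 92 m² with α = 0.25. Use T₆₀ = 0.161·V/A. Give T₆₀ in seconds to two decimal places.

0.59 s

A = Σ Sᵢαᵢ = 53·0.29 + 53·0.15 + 92·0.25 = 46.32 m².
T₆₀ = 0.161 × 169 / 46.32 = 0.587 s.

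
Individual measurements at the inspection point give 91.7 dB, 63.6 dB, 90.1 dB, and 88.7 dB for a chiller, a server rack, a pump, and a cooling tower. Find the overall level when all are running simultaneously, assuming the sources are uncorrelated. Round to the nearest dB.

95 dB

Incoherent sources combine by intensity addition: L_total = 10·log₁₀(Σ 10^(L_i/10)).
Σ 10^(L/10) = 10^(91.7/10) + 10^(63.6/10) + 10^(90.1/10) + 10^(88.7/10) = 3.246e+09.
L_total = 10·log₁₀(3.246e+09) = 95.11 dB.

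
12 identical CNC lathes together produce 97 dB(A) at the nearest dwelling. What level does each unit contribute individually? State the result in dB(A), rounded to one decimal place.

For N identical incoherent sources L_total = L₁ + 10·log₁₀ N, so L₁ = 97 − 10·log₁₀(12) = 97 − 10.792.

86.2 dB(A)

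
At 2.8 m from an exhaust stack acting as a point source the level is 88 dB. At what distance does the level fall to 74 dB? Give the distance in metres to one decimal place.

For a point source L₁ − L₂ = 20·log₁₀(r₂/r₁), so r₂ = r₁·10^((L₁−L₂)/20).
r₂ = 2.8·10^((88−74)/20) = 2.8·10^(14.0/20) = 14.03 m.

14.0 m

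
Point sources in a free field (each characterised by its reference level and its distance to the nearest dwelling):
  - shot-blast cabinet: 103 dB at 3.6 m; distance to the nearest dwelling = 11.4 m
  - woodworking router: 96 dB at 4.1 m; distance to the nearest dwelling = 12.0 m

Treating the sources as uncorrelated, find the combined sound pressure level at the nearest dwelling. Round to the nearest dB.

94 dB

Propagate each source to the receiver with L = L_ref − 20·log₁₀(r/r_ref), then add intensities.
shot-blast cabinet: 103 − 20·log₁₀(11.4/3.6) = 103 − 10.01 = 92.99 dB.
woodworking router: 96 − 20·log₁₀(12.0/4.1) = 96 − 9.33 = 86.67 dB.
Σ 10^(L/10) = 2.454e+09 → L_total = 10·log₁₀(2.454e+09) = 93.90 dB.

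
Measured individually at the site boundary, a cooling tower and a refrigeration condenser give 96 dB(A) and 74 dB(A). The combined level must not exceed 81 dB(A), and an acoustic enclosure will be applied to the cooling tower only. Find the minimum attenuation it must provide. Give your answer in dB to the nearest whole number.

16 dB

Everything except the cooling tower sums to 10^(74/10) = 2.512e+07 in linear terms, 74.00 dB(A).
The limit corresponds to 10^(81/10) = 1.259e+08; subtracting the fixed part leaves 1.008e+08 for the cooling tower, i.e. 80.03 dB(A).
Required insertion loss = 96 − 80.03 = 15.97 dB.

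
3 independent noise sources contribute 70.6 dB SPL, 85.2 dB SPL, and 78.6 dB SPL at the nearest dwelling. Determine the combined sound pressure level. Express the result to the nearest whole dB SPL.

86 dB SPL

Incoherent sources combine by intensity addition: L_total = 10·log₁₀(Σ 10^(L_i/10)).
Σ 10^(L/10) = 10^(70.6/10) + 10^(85.2/10) + 10^(78.6/10) = 4.151e+08.
L_total = 10·log₁₀(4.151e+08) = 86.18 dB SPL.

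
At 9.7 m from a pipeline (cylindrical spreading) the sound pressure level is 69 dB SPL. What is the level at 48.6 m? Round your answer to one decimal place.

62.0 dB SPL

For a line source, L₂ = L₁ − 10·log₁₀(r₂/r₁).
L₂ = 69 − 10·log₁₀(48.6/9.7) = 69 − 6.999 = 62.00 dB SPL.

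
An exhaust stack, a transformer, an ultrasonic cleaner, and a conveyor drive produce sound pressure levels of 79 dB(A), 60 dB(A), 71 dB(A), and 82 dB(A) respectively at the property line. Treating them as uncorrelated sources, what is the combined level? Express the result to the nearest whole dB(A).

84 dB(A)

Incoherent sources combine by intensity addition: L_total = 10·log₁₀(Σ 10^(L_i/10)).
Σ 10^(L/10) = 10^(79/10) + 10^(60/10) + 10^(71/10) + 10^(82/10) = 2.515e+08.
L_total = 10·log₁₀(2.515e+08) = 84.01 dB(A).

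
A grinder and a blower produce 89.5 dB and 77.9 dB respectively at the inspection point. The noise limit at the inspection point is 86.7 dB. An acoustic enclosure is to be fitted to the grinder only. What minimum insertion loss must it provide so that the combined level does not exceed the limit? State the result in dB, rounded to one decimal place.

3.4 dB

Everything except the grinder sums to 10^(77.9/10) = 6.166e+07 in linear terms, 77.90 dB.
To meet 86.7 dB overall, the treated grinder may contribute at most 10^(86.7/10) − 6.166e+07 = 4.061e+08, i.e. 86.09 dB.
Required insertion loss = 89.5 − 86.09 = 3.41 dB.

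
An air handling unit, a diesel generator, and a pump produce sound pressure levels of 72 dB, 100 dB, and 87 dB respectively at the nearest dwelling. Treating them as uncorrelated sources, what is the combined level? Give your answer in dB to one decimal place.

Incoherent sources combine by intensity addition: L_total = 10·log₁₀(Σ 10^(L_i/10)).
Σ 10^(L/10) = 10^(72/10) + 10^(100/10) + 10^(87/10) = 1.052e+10.
L_total = 10·log₁₀(1.052e+10) = 100.22 dB.

100.2 dB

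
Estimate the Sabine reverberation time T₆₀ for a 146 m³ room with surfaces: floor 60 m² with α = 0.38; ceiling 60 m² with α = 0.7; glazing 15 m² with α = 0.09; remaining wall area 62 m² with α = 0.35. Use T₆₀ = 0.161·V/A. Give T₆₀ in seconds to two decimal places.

A = Σ Sᵢαᵢ = 60·0.38 + 60·0.7 + 15·0.09 + 62·0.35 = 87.85 m².
T₆₀ = 0.161·V/A = 0.161·146/87.85 = 0.268 s.

0.27 s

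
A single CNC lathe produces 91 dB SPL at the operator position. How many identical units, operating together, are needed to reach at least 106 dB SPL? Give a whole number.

32

Need L₁ + 10·log₁₀ N ≥ 106, i.e. log₁₀ N ≥ 1.50.
N ≥ 10^(15.0/10) = 31.623, so N = 32.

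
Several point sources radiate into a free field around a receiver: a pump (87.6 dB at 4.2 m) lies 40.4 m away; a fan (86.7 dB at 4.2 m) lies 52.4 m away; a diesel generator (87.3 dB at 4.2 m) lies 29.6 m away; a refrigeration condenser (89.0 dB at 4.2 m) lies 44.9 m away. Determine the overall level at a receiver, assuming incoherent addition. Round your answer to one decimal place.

First find each source's level at the receiver (point-source: −20·log₁₀(r/r_ref)), then combine on an intensity basis.
pump: 87.6 − 20·log₁₀(40.4/4.2) = 87.6 − 19.66 = 67.94 dB.
fan: 86.7 − 20·log₁₀(52.4/4.2) = 86.7 − 21.92 = 64.78 dB.
diesel generator: 87.3 − 20·log₁₀(29.6/4.2) = 87.3 − 16.96 = 70.34 dB.
refrigeration condenser: 89.0 − 20·log₁₀(44.9/4.2) = 89.0 − 20.58 = 68.42 dB.
Σ 10^(L/10) = 2.699e+07 → L_total = 10·log₁₀(2.699e+07) = 74.31 dB.

74.3 dB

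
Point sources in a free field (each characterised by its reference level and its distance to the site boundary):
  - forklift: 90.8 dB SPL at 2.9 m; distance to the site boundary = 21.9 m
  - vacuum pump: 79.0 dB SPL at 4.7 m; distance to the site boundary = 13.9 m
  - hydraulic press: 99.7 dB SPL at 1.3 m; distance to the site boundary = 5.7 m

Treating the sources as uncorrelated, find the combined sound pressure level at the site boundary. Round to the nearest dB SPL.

Propagate each source to the receiver with L = L_ref − 20·log₁₀(r/r_ref), then add intensities.
forklift: 90.8 − 20·log₁₀(21.9/2.9) = 90.8 − 17.56 = 73.24 dB SPL.
vacuum pump: 79.0 − 20·log₁₀(13.9/4.7) = 79.0 − 9.42 = 69.58 dB SPL.
hydraulic press: 99.7 − 20·log₁₀(5.7/1.3) = 99.7 − 12.84 = 86.86 dB SPL.
Σ 10^(L/10) = 5.156e+08 → L_total = 10·log₁₀(5.156e+08) = 87.12 dB SPL.

87 dB SPL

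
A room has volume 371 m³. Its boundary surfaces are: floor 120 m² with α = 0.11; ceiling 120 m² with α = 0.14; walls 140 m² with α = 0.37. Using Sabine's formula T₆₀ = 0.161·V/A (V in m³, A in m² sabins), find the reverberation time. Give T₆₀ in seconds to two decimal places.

Total absorption A = 120·0.11 + 120·0.14 + 140·0.37 = 81.80 m² sabins.
T₆₀ = 0.161 × 371 / 81.80 = 0.730 s.

0.73 s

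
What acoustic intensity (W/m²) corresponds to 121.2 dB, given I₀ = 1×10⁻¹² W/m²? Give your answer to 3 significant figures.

1.32 W/m²

L = 10·log₁₀(I/I₀) ⇒ I = I₀·10^(L/10) = 10⁻¹² × 10^12.12.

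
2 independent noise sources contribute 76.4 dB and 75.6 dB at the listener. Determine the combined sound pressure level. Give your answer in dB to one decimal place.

For uncorrelated sources the intensities add, so convert each level to linear form, sum, and take 10·log₁₀ of the total.
Σ 10^(L/10) = 10^(76.4/10) + 10^(75.6/10) = 7.996e+07.
L_total = 10·log₁₀(7.996e+07) = 79.03 dB.

79.0 dB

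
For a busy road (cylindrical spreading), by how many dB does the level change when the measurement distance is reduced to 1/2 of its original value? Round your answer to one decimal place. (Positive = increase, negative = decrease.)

With cylindrical spreading the level changes by −10·log₁₀(r₂/r₁).
ΔL = −10·log₁₀(0.5) = +3.01 dB.

+3.0 dB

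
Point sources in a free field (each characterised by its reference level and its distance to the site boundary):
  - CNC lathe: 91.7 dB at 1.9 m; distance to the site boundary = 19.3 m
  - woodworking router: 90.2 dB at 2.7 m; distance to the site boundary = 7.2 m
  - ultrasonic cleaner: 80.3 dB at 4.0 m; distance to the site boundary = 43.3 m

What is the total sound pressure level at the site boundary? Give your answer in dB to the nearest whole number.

Apply inverse-square spreading to bring every level to the receiver, then sum 10^(L/10).
CNC lathe: 91.7 − 20·log₁₀(19.3/1.9) = 91.7 − 20.14 = 71.56 dB.
woodworking router: 90.2 − 20·log₁₀(7.2/2.7) = 90.2 − 8.52 = 81.68 dB.
ultrasonic cleaner: 80.3 − 20·log₁₀(43.3/4.0) = 80.3 − 20.69 = 59.61 dB.
Σ 10^(L/10) = 1.625e+08 → L_total = 10·log₁₀(1.625e+08) = 82.11 dB.

82 dB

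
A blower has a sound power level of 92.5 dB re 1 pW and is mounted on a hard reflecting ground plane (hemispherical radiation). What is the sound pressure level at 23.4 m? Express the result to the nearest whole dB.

57 dB

Free-field hemispherical radiation: L_p = L_w − 10·log₁₀(2π·r²), r = 23.4 m.
2π·r² = 3440 m², 10·log₁₀ of that is 35.366 dB.
L_p = 92.5 − 35.366 = 57.13 dB.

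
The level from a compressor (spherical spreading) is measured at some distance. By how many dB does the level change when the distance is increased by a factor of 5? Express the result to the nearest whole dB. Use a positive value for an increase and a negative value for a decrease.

-14 dB

A point source loses 6 dB per doubling of distance; generally ΔL = −20·log₁₀(r₂/r₁).
ΔL = −20·log₁₀(5) = -13.98 dB.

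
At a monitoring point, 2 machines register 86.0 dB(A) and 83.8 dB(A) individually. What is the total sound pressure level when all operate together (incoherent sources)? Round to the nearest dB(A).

88 dB(A)

Incoherent sources combine by intensity addition: L_total = 10·log₁₀(Σ 10^(L_i/10)).
Σ 10^(L/10) = 10^(86.0/10) + 10^(83.8/10) = 6.380e+08.
L_total = 10·log₁₀(6.380e+08) = 88.05 dB(A).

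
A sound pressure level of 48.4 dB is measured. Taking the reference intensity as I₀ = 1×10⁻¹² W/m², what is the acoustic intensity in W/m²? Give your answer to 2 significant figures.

I = I₀·10^(L/10) = 10⁻¹² × 10^(48.4/10) = 10^(-7.160).

6.9e-08 W/m²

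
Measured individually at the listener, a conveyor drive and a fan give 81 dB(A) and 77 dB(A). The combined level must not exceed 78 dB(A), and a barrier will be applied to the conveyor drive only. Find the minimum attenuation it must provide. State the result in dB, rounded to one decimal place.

9.9 dB

Fixed contribution from the other source: Σ 10^(L/10) = 10^(77/10) = 5.012e+07 (77.00 dB(A)).
The limit corresponds to 10^(78/10) = 6.310e+07; subtracting the fixed part leaves 1.298e+07 for the conveyor drive, i.e. 71.13 dB(A).
So the conveyor drive must be reduced from 81 to 71.13 dB(A): IL = 9.87 dB.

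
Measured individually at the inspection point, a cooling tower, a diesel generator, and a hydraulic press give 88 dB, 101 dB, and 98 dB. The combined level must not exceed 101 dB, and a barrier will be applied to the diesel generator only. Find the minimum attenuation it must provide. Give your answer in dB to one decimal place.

Everything except the diesel generator sums to 10^(88/10) + 10^(98/10) = 6.941e+09 in linear terms, 98.41 dB.
To meet 101 dB overall, the treated diesel generator may contribute at most 10^(101/10) − 6.941e+09 = 5.649e+09, i.e. 97.52 dB.
So the diesel generator must be reduced from 101 to 97.52 dB: IL = 3.48 dB.

3.5 dB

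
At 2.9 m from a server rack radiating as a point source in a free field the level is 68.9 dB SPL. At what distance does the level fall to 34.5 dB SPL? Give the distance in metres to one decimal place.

For a point source L₁ − L₂ = 20·log₁₀(r₂/r₁), so r₂ = r₁·10^((L₁−L₂)/20).
r₂ = 2.9·10^((68.9−34.5)/20) = 2.9·10^(34.4/20) = 152.19 m.

152.2 m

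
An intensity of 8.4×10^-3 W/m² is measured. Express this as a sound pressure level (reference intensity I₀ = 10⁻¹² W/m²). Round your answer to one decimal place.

99.2 dB

Dividing by I₀ shifts the exponent by 12: I/I₀ = 8.4×10^9.
L = 10·(0.9243 + 9) = 99.24 dB.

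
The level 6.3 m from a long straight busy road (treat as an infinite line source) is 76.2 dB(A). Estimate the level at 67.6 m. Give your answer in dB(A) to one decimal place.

Line-source attenuation: ΔL = 10·log₁₀(r₂/r₁) = 10·log₁₀(67.6/6.3) = 10.306 dB.
L₂ = 76.2 − 10·log₁₀(67.6/6.3) = 76.2 − 10.306 = 65.89 dB(A).

65.9 dB(A)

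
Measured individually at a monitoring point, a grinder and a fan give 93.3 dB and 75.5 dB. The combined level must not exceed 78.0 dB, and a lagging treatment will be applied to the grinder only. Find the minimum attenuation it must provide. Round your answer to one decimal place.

Everything except the grinder sums to 10^(75.5/10) = 3.548e+07 in linear terms, 75.50 dB.
To meet 78.0 dB overall, the treated grinder may contribute at most 10^(78.0/10) − 3.548e+07 = 2.761e+07, i.e. 74.41 dB.
So the grinder must be reduced from 93.3 to 74.41 dB: IL = 18.89 dB.

18.9 dB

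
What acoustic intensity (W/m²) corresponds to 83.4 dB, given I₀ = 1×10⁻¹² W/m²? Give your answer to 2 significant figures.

L = 10·log₁₀(I/I₀) ⇒ I = I₀·10^(L/10) = 10⁻¹² × 10^8.34.

0.00022 W/m²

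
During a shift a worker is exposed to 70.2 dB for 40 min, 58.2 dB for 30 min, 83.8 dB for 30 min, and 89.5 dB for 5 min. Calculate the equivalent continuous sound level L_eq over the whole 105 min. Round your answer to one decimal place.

Weight each interval's intensity by its duration and average over T = 105 min:
Σ tᵢ·10^(Lᵢ/10) = 40·10^(70.2/10) + 30·10^(58.2/10) + 30·10^(83.8/10) + 5·10^(89.5/10) = 1.209e+10.
L_eq = 10·log₁₀(1.209e+10/105) = 80.61 dB.

80.6 dB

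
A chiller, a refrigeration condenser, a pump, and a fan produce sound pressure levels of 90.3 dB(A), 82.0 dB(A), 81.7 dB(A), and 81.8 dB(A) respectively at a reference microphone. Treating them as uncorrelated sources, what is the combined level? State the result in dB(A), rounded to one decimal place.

91.8 dB(A)

Incoherent sources combine by intensity addition: L_total = 10·log₁₀(Σ 10^(L_i/10)).
Σ 10^(L/10) = 10^(90.3/10) + 10^(82.0/10) + 10^(81.7/10) + 10^(81.8/10) = 1.529e+09.
L_total = 10·log₁₀(1.529e+09) = 91.84 dB(A).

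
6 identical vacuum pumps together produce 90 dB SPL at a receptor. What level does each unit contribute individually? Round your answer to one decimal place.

Dividing the total intensity by 6 lowers the level by 10·log₁₀ 6 = 7.782 dB: L₁ = 90 − 7.782.

82.2 dB SPL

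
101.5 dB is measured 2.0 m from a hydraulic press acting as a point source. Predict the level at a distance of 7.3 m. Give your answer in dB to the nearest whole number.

90 dB

For a point source, L₂ = L₁ − 20·log₁₀(r₂/r₁).
L₂ = 101.5 − 20·log₁₀(7.3/2.0) = 101.5 − 11.246 = 90.25 dB.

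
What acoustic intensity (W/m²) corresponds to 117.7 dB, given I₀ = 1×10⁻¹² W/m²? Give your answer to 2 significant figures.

0.59 W/m²

L = 10·log₁₀(I/I₀) ⇒ I = I₀·10^(L/10) = 10⁻¹² × 10^11.77.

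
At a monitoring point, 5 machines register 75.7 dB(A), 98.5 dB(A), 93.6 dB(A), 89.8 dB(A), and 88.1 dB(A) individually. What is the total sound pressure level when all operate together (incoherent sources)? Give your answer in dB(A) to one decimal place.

100.4 dB(A)

Incoherent sources combine by intensity addition: L_total = 10·log₁₀(Σ 10^(L_i/10)).
Σ 10^(L/10) = 10^(75.7/10) + 10^(98.5/10) + 10^(93.6/10) + 10^(89.8/10) + 10^(88.1/10) = 1.101e+10.
L_total = 10·log₁₀(1.101e+10) = 100.42 dB(A).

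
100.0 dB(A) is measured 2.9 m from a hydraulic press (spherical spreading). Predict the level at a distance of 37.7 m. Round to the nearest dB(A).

Spherical spreading from a point source gives a 20·log₁₀(r₂/r₁) drop.
L₂ = 100.0 − 20·log₁₀(37.7/2.9) = 100.0 − 22.279 = 77.72 dB(A).

78 dB(A)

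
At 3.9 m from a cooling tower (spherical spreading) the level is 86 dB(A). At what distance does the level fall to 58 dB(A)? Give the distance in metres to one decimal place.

For a point source L₁ − L₂ = 20·log₁₀(r₂/r₁), so r₂ = r₁·10^((L₁−L₂)/20).
r₂ = 3.9·10^((86−58)/20) = 3.9·10^(28.0/20) = 97.96 m.

98.0 m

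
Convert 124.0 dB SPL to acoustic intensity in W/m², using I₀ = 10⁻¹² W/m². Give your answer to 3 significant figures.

2.51 W/m²

I = I₀·10^(L/10) = 10⁻¹² × 10^(124.0/10) = 10^(0.400).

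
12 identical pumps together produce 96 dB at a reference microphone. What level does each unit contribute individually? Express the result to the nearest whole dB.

85 dB

12 equal contributions raise the level by 10·log₁₀ 12 = 10.792 dB, so each unit alone gives 96 − 10.792.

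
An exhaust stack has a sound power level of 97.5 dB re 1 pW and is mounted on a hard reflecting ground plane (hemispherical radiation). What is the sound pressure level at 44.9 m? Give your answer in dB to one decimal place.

L_p = L_w − 10·log₁₀(2π·r²) with r = 44.9 m.
2π·r² = 1.267e+04 m², 10·log₁₀ of that is 41.027 dB.
L_p = 97.5 − 41.027 = 56.47 dB.

56.5 dB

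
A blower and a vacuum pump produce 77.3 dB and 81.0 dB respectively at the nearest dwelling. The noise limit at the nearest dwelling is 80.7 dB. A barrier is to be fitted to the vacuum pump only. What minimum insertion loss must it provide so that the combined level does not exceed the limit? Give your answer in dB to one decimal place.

3.0 dB

Fixed contribution from the other source: Σ 10^(L/10) = 10^(77.3/10) = 5.370e+07 (77.30 dB).
The limit corresponds to 10^(80.7/10) = 1.175e+08; subtracting the fixed part leaves 6.379e+07 for the vacuum pump, i.e. 78.05 dB.
So the vacuum pump must be reduced from 81.0 to 78.05 dB: IL = 2.95 dB.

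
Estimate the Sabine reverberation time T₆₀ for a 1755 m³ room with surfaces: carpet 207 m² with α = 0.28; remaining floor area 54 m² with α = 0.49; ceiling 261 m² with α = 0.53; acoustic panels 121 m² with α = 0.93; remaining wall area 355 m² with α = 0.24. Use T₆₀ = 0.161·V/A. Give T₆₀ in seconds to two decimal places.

0.67 s

Total absorption A = 207·0.28 + 54·0.49 + 261·0.53 + 121·0.93 + 355·0.24 = 420.48 m² sabins.
T₆₀ = 0.161 × 1755 / 420.48 = 0.672 s.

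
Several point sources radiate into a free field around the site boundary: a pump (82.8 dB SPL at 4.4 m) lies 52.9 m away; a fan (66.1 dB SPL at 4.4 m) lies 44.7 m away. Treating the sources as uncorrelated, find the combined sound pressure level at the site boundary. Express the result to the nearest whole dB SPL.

61 dB SPL

Propagate each source to the receiver with L = L_ref − 20·log₁₀(r/r_ref), then add intensities.
pump: 82.8 − 20·log₁₀(52.9/4.4) = 82.8 − 21.60 = 61.20 dB SPL.
fan: 66.1 − 20·log₁₀(44.7/4.4) = 66.1 − 20.14 = 45.96 dB SPL.
Σ 10^(L/10) = 1.358e+06 → L_total = 10·log₁₀(1.358e+06) = 61.33 dB SPL.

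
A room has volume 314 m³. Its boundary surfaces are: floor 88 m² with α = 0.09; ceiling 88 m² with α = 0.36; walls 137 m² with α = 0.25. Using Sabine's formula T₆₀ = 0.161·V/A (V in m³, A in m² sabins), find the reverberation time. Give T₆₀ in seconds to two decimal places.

0.68 s

A = Σ Sᵢαᵢ = 88·0.09 + 88·0.36 + 137·0.25 = 73.85 m².
T₆₀ = 0.161·V/A = 0.161·314/73.85 = 0.685 s.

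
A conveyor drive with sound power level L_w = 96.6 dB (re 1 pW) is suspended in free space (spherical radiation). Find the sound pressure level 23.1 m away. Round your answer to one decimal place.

58.3 dB

Free-field spherical radiation: L_p = L_w − 10·log₁₀(4π·r²), r = 23.1 m.
4π·r² = 6706 m², 10·log₁₀ of that is 38.264 dB.
L_p = 96.6 − 38.264 = 58.34 dB.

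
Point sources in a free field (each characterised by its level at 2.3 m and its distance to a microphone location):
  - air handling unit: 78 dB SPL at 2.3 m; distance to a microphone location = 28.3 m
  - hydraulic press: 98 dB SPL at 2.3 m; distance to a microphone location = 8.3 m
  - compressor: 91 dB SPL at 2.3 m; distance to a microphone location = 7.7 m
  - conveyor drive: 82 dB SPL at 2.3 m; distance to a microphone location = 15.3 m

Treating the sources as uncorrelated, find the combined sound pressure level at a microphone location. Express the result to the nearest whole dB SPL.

Propagate each source to the receiver with L = L_ref − 20·log₁₀(r/r_ref), then add intensities.
air handling unit: 78 − 20·log₁₀(28.3/2.3) = 78 − 21.80 = 56.20 dB SPL.
hydraulic press: 98 − 20·log₁₀(8.3/2.3) = 98 − 11.15 = 86.85 dB SPL.
compressor: 91 − 20·log₁₀(7.7/2.3) = 91 − 10.50 = 80.50 dB SPL.
conveyor drive: 82 − 20·log₁₀(15.3/2.3) = 82 − 16.46 = 65.54 dB SPL.
Σ 10^(L/10) = 6.008e+08 → L_total = 10·log₁₀(6.008e+08) = 87.79 dB SPL.

88 dB SPL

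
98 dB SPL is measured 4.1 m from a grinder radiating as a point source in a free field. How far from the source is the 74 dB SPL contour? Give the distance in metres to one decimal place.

For a point source L₁ − L₂ = 20·log₁₀(r₂/r₁), so r₂ = r₁·10^((L₁−L₂)/20).
r₂ = 4.1·10^((98−74)/20) = 4.1·10^(24.0/20) = 64.98 m.

65.0 m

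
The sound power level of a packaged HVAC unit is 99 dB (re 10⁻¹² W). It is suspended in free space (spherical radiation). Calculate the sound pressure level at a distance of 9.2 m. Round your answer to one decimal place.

68.7 dB

Free-field spherical radiation: L_p = L_w − 10·log₁₀(4π·r²), r = 9.2 m.
4π·r² = 1064 m², 10·log₁₀ of that is 30.268 dB.
L_p = 99 − 30.268 = 68.73 dB.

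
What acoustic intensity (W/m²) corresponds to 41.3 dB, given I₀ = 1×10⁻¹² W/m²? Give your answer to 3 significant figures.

I/I₀ = 10^(41.3/10) = 1.349e+04, so I = 1.349e+04 × 10⁻¹² W/m².

1.35e-08 W/m²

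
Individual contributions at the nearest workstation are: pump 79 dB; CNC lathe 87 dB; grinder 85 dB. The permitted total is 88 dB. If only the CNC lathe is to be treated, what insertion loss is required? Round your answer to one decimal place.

3.3 dB

The untreated sources together contribute 10^(79/10) + 10^(85/10) = 3.957e+08, i.e. 85.97 dB.
The limit corresponds to 10^(88/10) = 6.310e+08; subtracting the fixed part leaves 2.353e+08 for the CNC lathe, i.e. 83.72 dB.
Required insertion loss = 87 − 83.72 = 3.28 dB.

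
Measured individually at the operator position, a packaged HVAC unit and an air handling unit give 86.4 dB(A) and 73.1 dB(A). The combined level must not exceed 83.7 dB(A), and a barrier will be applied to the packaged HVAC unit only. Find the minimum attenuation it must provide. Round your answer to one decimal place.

Fixed contribution from the other source: Σ 10^(L/10) = 10^(73.1/10) = 2.042e+07 (73.10 dB(A)).
The limit corresponds to 10^(83.7/10) = 2.344e+08; subtracting the fixed part leaves 2.140e+08 for the packaged HVAC unit, i.e. 83.30 dB(A).
So the packaged HVAC unit must be reduced from 86.4 to 83.30 dB(A): IL = 3.10 dB.

3.1 dB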